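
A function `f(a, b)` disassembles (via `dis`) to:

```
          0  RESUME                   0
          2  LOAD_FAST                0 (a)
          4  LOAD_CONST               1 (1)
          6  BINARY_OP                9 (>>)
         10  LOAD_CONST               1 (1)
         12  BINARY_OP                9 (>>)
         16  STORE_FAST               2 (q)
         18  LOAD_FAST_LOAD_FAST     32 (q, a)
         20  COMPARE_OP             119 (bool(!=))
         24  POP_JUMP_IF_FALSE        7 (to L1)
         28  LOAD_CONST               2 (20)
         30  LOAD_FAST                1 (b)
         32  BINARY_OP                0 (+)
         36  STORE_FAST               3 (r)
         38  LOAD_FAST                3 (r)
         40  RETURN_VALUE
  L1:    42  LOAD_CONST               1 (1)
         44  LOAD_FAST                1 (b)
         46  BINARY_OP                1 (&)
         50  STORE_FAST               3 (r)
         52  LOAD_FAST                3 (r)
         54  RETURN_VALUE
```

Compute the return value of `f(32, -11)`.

LOAD_FAST a → push 32. Stack: [32]
LOAD_CONST → push 1. Stack: [32, 1]
BINARY_OP >> → 32 >> 1 = 16. Stack: [16]
LOAD_CONST → push 1. Stack: [16, 1]
BINARY_OP >> → 16 >> 1 = 8. Stack: [8]
STORE_FAST q → q=8. Stack: []
LOAD_FAST_LOAD_FAST q,a → push 8,32. Stack: [8, 32]
COMPARE_OP bool(!=) → 8 vs 32 = True. Stack: [True]
POP_JUMP_IF_FALSE → pop True; no jump. Stack: []
LOAD_CONST → push 20. Stack: [20]
LOAD_FAST b → push -11. Stack: [20, -11]
BINARY_OP + → 20 + -11 = 9. Stack: [9]
STORE_FAST r → r=9. Stack: []
LOAD_FAST r → push 9. Stack: [9]
RETURN_VALUE → return 9.

9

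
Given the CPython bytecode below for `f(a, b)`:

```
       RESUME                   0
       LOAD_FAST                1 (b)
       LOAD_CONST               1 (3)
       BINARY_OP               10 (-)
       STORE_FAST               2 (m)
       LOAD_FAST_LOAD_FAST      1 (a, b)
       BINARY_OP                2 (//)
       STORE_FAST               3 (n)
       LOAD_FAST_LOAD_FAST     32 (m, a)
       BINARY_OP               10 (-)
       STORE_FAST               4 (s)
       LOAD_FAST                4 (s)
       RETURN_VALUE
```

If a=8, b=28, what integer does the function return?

LOAD_FAST b → push 28. Stack: [28]
LOAD_CONST → push 3. Stack: [28, 3]
BINARY_OP - → 28 - 3 = 25. Stack: [25]
STORE_FAST m → m=25. Stack: []
LOAD_FAST_LOAD_FAST a,b → push 8,28. Stack: [8, 28]
BINARY_OP // → 8 // 28 = 0. Stack: [0]
STORE_FAST n → n=0. Stack: []
LOAD_FAST_LOAD_FAST m,a → push 25,8. Stack: [25, 8]
BINARY_OP - → 25 - 8 = 17. Stack: [17]
STORE_FAST s → s=17. Stack: []
LOAD_FAST s → push 17. Stack: [17]
RETURN_VALUE → return 17.

17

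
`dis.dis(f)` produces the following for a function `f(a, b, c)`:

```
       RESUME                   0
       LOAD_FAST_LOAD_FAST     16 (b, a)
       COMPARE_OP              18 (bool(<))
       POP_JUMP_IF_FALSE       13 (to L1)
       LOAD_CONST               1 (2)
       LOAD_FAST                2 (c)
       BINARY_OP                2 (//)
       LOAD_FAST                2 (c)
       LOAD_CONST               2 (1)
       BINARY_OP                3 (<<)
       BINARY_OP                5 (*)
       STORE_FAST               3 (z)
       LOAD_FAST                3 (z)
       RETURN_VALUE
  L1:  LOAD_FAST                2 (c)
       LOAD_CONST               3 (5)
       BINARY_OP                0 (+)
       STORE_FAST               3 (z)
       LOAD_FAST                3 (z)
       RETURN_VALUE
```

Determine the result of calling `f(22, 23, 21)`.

26

LOAD_FAST_LOAD_FAST b,a → push 23,22. Stack: [23, 22]
COMPARE_OP bool(<) → 23 vs 22 = False. Stack: [False]
POP_JUMP_IF_FALSE → pop False; jump. Stack: []
LOAD_FAST c → push 21. Stack: [21]
LOAD_CONST → push 5. Stack: [21, 5]
BINARY_OP + → 21 + 5 = 26. Stack: [26]
STORE_FAST z → z=26. Stack: []
LOAD_FAST z → push 26. Stack: [26]
RETURN_VALUE → return 26.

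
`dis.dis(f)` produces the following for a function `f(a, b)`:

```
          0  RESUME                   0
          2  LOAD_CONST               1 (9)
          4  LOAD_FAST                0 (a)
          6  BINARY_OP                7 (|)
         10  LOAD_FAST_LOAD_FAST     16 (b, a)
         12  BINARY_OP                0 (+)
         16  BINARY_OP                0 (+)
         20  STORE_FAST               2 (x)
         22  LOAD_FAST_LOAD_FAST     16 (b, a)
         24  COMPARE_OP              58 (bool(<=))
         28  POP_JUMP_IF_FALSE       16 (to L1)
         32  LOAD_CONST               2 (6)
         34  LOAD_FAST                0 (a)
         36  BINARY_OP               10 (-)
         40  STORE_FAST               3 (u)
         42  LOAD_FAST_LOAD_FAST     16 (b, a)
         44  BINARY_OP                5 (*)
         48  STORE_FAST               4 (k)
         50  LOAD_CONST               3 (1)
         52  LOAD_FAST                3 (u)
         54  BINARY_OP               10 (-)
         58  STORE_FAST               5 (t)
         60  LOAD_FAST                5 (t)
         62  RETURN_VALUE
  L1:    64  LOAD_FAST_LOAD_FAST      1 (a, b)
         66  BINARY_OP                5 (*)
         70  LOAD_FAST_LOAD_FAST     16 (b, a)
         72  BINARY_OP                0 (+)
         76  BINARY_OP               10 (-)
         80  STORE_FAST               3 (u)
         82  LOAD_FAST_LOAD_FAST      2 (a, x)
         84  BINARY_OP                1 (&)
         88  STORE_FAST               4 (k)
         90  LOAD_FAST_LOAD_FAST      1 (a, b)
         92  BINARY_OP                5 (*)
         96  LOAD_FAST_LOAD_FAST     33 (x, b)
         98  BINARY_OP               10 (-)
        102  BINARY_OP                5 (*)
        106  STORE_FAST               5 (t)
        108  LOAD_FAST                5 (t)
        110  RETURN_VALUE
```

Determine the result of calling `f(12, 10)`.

LOAD_CONST → push 9. Stack: [9]
LOAD_FAST a → push 12. Stack: [9, 12]
BINARY_OP | → 9 | 12 = 13. Stack: [13]
LOAD_FAST_LOAD_FAST b,a → push 10,12. Stack: [13, 10, 12]
BINARY_OP + → 10 + 12 = 22. Stack: [13, 22]
BINARY_OP + → 13 + 22 = 35. Stack: [35]
STORE_FAST x → x=35. Stack: []
LOAD_FAST_LOAD_FAST b,a → push 10,12. Stack: [10, 12]
COMPARE_OP bool(<=) → 10 vs 12 = True. Stack: [True]
POP_JUMP_IF_FALSE → pop True; no jump. Stack: []
LOAD_CONST → push 6. Stack: [6]
LOAD_FAST a → push 12. Stack: [6, 12]
BINARY_OP - → 6 - 12 = -6. Stack: [-6]
STORE_FAST u → u=-6. Stack: []
LOAD_FAST_LOAD_FAST b,a → push 10,12. Stack: [10, 12]
BINARY_OP * → 10 * 12 = 120. Stack: [120]
STORE_FAST k → k=120. Stack: []
LOAD_CONST → push 1. Stack: [1]
LOAD_FAST u → push -6. Stack: [1, -6]
BINARY_OP - → 1 - -6 = 7. Stack: [7]
STORE_FAST t → t=7. Stack: []
LOAD_FAST t → push 7. Stack: [7]
RETURN_VALUE → return 7.

7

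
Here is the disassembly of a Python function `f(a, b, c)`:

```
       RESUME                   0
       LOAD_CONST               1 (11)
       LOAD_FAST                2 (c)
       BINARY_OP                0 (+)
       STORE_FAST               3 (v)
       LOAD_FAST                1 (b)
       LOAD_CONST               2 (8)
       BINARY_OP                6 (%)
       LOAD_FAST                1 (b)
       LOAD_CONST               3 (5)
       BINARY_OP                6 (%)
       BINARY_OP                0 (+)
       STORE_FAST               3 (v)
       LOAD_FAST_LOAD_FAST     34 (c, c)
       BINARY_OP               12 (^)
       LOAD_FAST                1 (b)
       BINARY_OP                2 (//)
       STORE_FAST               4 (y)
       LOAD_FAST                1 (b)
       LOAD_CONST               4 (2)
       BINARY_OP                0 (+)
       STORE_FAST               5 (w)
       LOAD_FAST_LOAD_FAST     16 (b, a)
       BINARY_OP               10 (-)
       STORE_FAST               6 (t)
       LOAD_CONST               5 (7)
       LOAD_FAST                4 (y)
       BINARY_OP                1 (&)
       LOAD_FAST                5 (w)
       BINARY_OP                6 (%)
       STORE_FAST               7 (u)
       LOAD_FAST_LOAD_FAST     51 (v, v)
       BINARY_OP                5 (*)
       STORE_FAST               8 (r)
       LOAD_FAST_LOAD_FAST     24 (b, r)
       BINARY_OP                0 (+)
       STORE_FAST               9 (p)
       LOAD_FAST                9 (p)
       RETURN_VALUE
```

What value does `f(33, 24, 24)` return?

40

LOAD_CONST → push 11. Stack: [11]
LOAD_FAST c → push 24. Stack: [11, 24]
BINARY_OP + → 11 + 24 = 35. Stack: [35]
STORE_FAST v → v=35. Stack: []
LOAD_FAST b → push 24. Stack: [24]
LOAD_CONST → push 8. Stack: [24, 8]
BINARY_OP % → 24 % 8 = 0. Stack: [0]
LOAD_FAST b → push 24. Stack: [0, 24]
LOAD_CONST → push 5. Stack: [0, 24, 5]
BINARY_OP % → 24 % 5 = 4. Stack: [0, 4]
BINARY_OP + → 0 + 4 = 4. Stack: [4]
STORE_FAST v → v=4. Stack: []
LOAD_FAST_LOAD_FAST c,c → push 24,24. Stack: [24, 24]
BINARY_OP ^ → 24 ^ 24 = 0. Stack: [0]
LOAD_FAST b → push 24. Stack: [0, 24]
BINARY_OP // → 0 // 24 = 0. Stack: [0]
STORE_FAST y → y=0. Stack: []
LOAD_FAST b → push 24. Stack: [24]
LOAD_CONST → push 2. Stack: [24, 2]
BINARY_OP + → 24 + 2 = 26. Stack: [26]
STORE_FAST w → w=26. Stack: []
LOAD_FAST_LOAD_FAST b,a → push 24,33. Stack: [24, 33]
BINARY_OP - → 24 - 33 = -9. Stack: [-9]
STORE_FAST t → t=-9. Stack: []
LOAD_CONST → push 7. Stack: [7]
LOAD_FAST y → push 0. Stack: [7, 0]
BINARY_OP & → 7 & 0 = 0. Stack: [0]
LOAD_FAST w → push 26. Stack: [0, 26]
BINARY_OP % → 0 % 26 = 0. Stack: [0]
STORE_FAST u → u=0. Stack: []
LOAD_FAST_LOAD_FAST v,v → push 4,4. Stack: [4, 4]
BINARY_OP * → 4 * 4 = 16. Stack: [16]
STORE_FAST r → r=16. Stack: []
LOAD_FAST_LOAD_FAST b,r → push 24,16. Stack: [24, 16]
BINARY_OP + → 24 + 16 = 40. Stack: [40]
STORE_FAST p → p=40. Stack: []
LOAD_FAST p → push 40. Stack: [40]
RETURN_VALUE → return 40.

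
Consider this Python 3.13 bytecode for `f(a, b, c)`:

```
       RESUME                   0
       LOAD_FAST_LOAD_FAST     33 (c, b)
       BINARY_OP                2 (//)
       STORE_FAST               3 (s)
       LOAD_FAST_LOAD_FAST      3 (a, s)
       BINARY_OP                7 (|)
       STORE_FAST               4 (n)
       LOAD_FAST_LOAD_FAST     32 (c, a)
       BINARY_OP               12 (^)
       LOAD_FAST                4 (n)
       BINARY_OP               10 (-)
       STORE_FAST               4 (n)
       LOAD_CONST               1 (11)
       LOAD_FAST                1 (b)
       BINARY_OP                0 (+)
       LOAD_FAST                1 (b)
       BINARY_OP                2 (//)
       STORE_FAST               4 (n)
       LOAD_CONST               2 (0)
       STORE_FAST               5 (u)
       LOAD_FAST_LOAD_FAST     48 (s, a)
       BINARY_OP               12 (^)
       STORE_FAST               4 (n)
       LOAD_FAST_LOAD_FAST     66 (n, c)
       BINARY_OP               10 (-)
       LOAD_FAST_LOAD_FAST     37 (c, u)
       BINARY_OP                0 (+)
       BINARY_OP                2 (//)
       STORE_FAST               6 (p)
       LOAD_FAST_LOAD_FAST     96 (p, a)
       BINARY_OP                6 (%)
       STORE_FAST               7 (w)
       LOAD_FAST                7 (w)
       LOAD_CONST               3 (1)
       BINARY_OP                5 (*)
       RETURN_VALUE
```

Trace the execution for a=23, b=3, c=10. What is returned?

1

LOAD_FAST_LOAD_FAST c,b → push 10,3. Stack: [10, 3]
BINARY_OP // → 10 // 3 = 3. Stack: [3]
STORE_FAST s → s=3. Stack: []
LOAD_FAST_LOAD_FAST a,s → push 23,3. Stack: [23, 3]
BINARY_OP | → 23 | 3 = 23. Stack: [23]
STORE_FAST n → n=23. Stack: []
LOAD_FAST_LOAD_FAST c,a → push 10,23. Stack: [10, 23]
BINARY_OP ^ → 10 ^ 23 = 29. Stack: [29]
LOAD_FAST n → push 23. Stack: [29, 23]
BINARY_OP - → 29 - 23 = 6. Stack: [6]
STORE_FAST n → n=6. Stack: []
LOAD_CONST → push 11. Stack: [11]
LOAD_FAST b → push 3. Stack: [11, 3]
BINARY_OP + → 11 + 3 = 14. Stack: [14]
LOAD_FAST b → push 3. Stack: [14, 3]
BINARY_OP // → 14 // 3 = 4. Stack: [4]
STORE_FAST n → n=4. Stack: []
LOAD_CONST → push 0. Stack: [0]
STORE_FAST u → u=0. Stack: []
LOAD_FAST_LOAD_FAST s,a → push 3,23. Stack: [3, 23]
BINARY_OP ^ → 3 ^ 23 = 20. Stack: [20]
STORE_FAST n → n=20. Stack: []
LOAD_FAST_LOAD_FAST n,c → push 20,10. Stack: [20, 10]
BINARY_OP - → 20 - 10 = 10. Stack: [10]
LOAD_FAST_LOAD_FAST c,u → push 10,0. Stack: [10, 10, 0]
BINARY_OP + → 10 + 0 = 10. Stack: [10, 10]
BINARY_OP // → 10 // 10 = 1. Stack: [1]
STORE_FAST p → p=1. Stack: []
LOAD_FAST_LOAD_FAST p,a → push 1,23. Stack: [1, 23]
BINARY_OP % → 1 % 23 = 1. Stack: [1]
STORE_FAST w → w=1. Stack: []
LOAD_FAST w → push 1. Stack: [1]
LOAD_CONST → push 1. Stack: [1, 1]
BINARY_OP * → 1 * 1 = 1. Stack: [1]
RETURN_VALUE → return 1.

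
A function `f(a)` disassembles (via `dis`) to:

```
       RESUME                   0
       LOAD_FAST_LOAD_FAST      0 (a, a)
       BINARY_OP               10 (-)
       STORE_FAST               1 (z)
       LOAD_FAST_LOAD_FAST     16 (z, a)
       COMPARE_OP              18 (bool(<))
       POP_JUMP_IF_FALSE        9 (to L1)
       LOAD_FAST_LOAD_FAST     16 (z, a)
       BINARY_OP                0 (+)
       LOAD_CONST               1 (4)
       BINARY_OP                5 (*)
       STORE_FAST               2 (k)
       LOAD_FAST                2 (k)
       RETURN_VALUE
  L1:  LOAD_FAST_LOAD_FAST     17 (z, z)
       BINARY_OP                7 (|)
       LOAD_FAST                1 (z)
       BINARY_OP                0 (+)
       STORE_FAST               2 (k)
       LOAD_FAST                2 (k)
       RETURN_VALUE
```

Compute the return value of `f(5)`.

LOAD_FAST_LOAD_FAST a,a → push 5,5. Stack: [5, 5]
BINARY_OP - → 5 - 5 = 0. Stack: [0]
STORE_FAST z → z=0. Stack: []
LOAD_FAST_LOAD_FAST z,a → push 0,5. Stack: [0, 5]
COMPARE_OP bool(<) → 0 vs 5 = True. Stack: [True]
POP_JUMP_IF_FALSE → pop True; no jump. Stack: []
LOAD_FAST_LOAD_FAST z,a → push 0,5. Stack: [0, 5]
BINARY_OP + → 0 + 5 = 5. Stack: [5]
LOAD_CONST → push 4. Stack: [5, 4]
BINARY_OP * → 5 * 4 = 20. Stack: [20]
STORE_FAST k → k=20. Stack: []
LOAD_FAST k → push 20. Stack: [20]
RETURN_VALUE → return 20.

20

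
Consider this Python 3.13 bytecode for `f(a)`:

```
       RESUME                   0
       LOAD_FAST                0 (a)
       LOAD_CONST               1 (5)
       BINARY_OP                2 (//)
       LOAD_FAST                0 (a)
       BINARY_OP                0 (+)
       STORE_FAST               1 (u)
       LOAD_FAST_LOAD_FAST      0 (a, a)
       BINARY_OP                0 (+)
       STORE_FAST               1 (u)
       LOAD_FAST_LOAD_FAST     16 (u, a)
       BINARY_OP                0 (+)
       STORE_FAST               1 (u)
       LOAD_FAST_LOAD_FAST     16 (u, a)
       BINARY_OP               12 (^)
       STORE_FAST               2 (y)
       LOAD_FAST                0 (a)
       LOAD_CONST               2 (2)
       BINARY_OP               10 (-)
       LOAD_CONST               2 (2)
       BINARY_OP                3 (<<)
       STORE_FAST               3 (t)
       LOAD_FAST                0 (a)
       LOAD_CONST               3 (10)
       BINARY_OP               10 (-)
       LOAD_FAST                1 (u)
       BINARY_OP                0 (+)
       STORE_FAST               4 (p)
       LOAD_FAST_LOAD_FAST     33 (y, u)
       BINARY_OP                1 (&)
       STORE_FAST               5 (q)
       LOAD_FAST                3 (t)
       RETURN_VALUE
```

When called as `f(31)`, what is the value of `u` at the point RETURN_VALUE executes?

93

LOAD_FAST a → push 31. Stack: [31]
LOAD_CONST → push 5. Stack: [31, 5]
BINARY_OP // → 31 // 5 = 6. Stack: [6]
LOAD_FAST a → push 31. Stack: [6, 31]
BINARY_OP + → 6 + 31 = 37. Stack: [37]
STORE_FAST u → u=37. Stack: []
LOAD_FAST_LOAD_FAST a,a → push 31,31. Stack: [31, 31]
BINARY_OP + → 31 + 31 = 62. Stack: [62]
STORE_FAST u → u=62. Stack: []
LOAD_FAST_LOAD_FAST u,a → push 62,31. Stack: [62, 31]
BINARY_OP + → 62 + 31 = 93. Stack: [93]
STORE_FAST u → u=93. Stack: []
LOAD_FAST_LOAD_FAST u,a → push 93,31. Stack: [93, 31]
BINARY_OP ^ → 93 ^ 31 = 66. Stack: [66]
STORE_FAST y → y=66. Stack: []
LOAD_FAST a → push 31. Stack: [31]
LOAD_CONST → push 2. Stack: [31, 2]
BINARY_OP - → 31 - 2 = 29. Stack: [29]
LOAD_CONST → push 2. Stack: [29, 2]
BINARY_OP << → 29 << 2 = 116. Stack: [116]
STORE_FAST t → t=116. Stack: []
LOAD_FAST a → push 31. Stack: [31]
LOAD_CONST → push 10. Stack: [31, 10]
BINARY_OP - → 31 - 10 = 21. Stack: [21]
LOAD_FAST u → push 93. Stack: [21, 93]
BINARY_OP + → 21 + 93 = 114. Stack: [114]
STORE_FAST p → p=114. Stack: []
LOAD_FAST_LOAD_FAST y,u → push 66,93. Stack: [66, 93]
BINARY_OP & → 66 & 93 = 64. Stack: [64]
STORE_FAST q → q=64. Stack: []
LOAD_FAST t → push 116. Stack: [116]
RETURN_VALUE → return 116.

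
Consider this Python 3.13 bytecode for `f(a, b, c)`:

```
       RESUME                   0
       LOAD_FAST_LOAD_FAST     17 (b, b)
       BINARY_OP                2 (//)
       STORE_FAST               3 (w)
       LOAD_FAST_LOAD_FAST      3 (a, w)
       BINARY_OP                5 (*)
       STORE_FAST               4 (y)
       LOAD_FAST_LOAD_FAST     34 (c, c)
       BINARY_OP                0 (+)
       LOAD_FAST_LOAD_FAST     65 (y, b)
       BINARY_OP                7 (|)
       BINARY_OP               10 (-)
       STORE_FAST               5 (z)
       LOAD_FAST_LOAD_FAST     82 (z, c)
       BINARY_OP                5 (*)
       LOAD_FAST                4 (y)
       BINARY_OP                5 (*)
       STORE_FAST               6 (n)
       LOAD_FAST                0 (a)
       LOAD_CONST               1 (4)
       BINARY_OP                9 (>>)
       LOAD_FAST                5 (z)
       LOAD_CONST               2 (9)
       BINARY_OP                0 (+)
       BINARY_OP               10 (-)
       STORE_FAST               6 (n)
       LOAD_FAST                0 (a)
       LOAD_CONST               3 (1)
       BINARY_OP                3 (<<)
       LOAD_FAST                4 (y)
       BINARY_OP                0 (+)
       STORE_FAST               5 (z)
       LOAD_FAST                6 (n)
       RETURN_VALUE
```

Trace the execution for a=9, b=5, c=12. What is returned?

LOAD_FAST_LOAD_FAST b,b → push 5,5. Stack: [5, 5]
BINARY_OP // → 5 // 5 = 1. Stack: [1]
STORE_FAST w → w=1. Stack: []
LOAD_FAST_LOAD_FAST a,w → push 9,1. Stack: [9, 1]
BINARY_OP * → 9 * 1 = 9. Stack: [9]
STORE_FAST y → y=9. Stack: []
LOAD_FAST_LOAD_FAST c,c → push 12,12. Stack: [12, 12]
BINARY_OP + → 12 + 12 = 24. Stack: [24]
LOAD_FAST_LOAD_FAST y,b → push 9,5. Stack: [24, 9, 5]
BINARY_OP | → 9 | 5 = 13. Stack: [24, 13]
BINARY_OP - → 24 - 13 = 11. Stack: [11]
STORE_FAST z → z=11. Stack: []
LOAD_FAST_LOAD_FAST z,c → push 11,12. Stack: [11, 12]
BINARY_OP * → 11 * 12 = 132. Stack: [132]
LOAD_FAST y → push 9. Stack: [132, 9]
BINARY_OP * → 132 * 9 = 1188. Stack: [1188]
STORE_FAST n → n=1188. Stack: []
LOAD_FAST a → push 9. Stack: [9]
LOAD_CONST → push 4. Stack: [9, 4]
BINARY_OP >> → 9 >> 4 = 0. Stack: [0]
LOAD_FAST z → push 11. Stack: [0, 11]
LOAD_CONST → push 9. Stack: [0, 11, 9]
BINARY_OP + → 11 + 9 = 20. Stack: [0, 20]
BINARY_OP - → 0 - 20 = -20. Stack: [-20]
STORE_FAST n → n=-20. Stack: []
LOAD_FAST a → push 9. Stack: [9]
LOAD_CONST → push 1. Stack: [9, 1]
BINARY_OP << → 9 << 1 = 18. Stack: [18]
LOAD_FAST y → push 9. Stack: [18, 9]
BINARY_OP + → 18 + 9 = 27. Stack: [27]
STORE_FAST z → z=27. Stack: []
LOAD_FAST n → push -20. Stack: [-20]
RETURN_VALUE → return -20.

-20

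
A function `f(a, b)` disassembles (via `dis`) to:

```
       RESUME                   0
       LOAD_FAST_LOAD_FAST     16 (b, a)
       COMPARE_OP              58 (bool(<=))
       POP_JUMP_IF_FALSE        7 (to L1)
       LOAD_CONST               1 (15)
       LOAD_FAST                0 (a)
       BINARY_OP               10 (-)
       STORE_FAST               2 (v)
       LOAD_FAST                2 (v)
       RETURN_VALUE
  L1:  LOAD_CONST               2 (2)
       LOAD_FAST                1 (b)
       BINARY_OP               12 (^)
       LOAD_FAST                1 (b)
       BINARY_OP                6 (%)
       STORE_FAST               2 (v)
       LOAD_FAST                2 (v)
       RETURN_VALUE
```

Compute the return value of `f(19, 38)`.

36

LOAD_FAST_LOAD_FAST b,a → push 38,19. Stack: [38, 19]
COMPARE_OP bool(<=) → 38 vs 19 = False. Stack: [False]
POP_JUMP_IF_FALSE → pop False; jump. Stack: []
LOAD_CONST → push 2. Stack: [2]
LOAD_FAST b → push 38. Stack: [2, 38]
BINARY_OP ^ → 2 ^ 38 = 36. Stack: [36]
LOAD_FAST b → push 38. Stack: [36, 38]
BINARY_OP % → 36 % 38 = 36. Stack: [36]
STORE_FAST v → v=36. Stack: []
LOAD_FAST v → push 36. Stack: [36]
RETURN_VALUE → return 36.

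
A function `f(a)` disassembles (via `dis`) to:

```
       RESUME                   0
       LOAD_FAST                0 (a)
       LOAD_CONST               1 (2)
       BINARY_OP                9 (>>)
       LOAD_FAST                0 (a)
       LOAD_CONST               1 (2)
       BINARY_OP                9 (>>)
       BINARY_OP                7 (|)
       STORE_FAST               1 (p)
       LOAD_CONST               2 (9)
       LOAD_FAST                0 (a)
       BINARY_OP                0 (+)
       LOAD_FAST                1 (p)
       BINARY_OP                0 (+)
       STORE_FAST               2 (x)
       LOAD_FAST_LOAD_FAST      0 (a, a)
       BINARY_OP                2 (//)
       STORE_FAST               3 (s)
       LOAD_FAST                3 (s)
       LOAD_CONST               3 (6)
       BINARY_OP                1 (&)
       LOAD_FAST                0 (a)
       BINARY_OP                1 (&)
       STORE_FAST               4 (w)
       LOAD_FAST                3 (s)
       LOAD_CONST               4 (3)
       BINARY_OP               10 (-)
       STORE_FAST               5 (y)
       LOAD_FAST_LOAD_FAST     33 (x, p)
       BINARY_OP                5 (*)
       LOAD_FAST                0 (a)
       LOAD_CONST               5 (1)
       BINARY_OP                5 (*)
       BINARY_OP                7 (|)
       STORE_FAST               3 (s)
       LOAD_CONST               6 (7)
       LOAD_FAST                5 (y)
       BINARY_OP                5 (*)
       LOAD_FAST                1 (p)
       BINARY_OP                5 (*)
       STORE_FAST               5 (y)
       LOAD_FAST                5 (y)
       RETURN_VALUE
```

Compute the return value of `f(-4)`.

LOAD_FAST a → push -4. Stack: [-4]
LOAD_CONST → push 2. Stack: [-4, 2]
BINARY_OP >> → -4 >> 2 = -1. Stack: [-1]
LOAD_FAST a → push -4. Stack: [-1, -4]
LOAD_CONST → push 2. Stack: [-1, -4, 2]
BINARY_OP >> → -4 >> 2 = -1. Stack: [-1, -1]
BINARY_OP | → -1 | -1 = -1. Stack: [-1]
STORE_FAST p → p=-1. Stack: []
LOAD_CONST → push 9. Stack: [9]
LOAD_FAST a → push -4. Stack: [9, -4]
BINARY_OP + → 9 + -4 = 5. Stack: [5]
LOAD_FAST p → push -1. Stack: [5, -1]
BINARY_OP + → 5 + -1 = 4. Stack: [4]
STORE_FAST x → x=4. Stack: []
LOAD_FAST_LOAD_FAST a,a → push -4,-4. Stack: [-4, -4]
BINARY_OP // → -4 // -4 = 1. Stack: [1]
STORE_FAST s → s=1. Stack: []
LOAD_FAST s → push 1. Stack: [1]
LOAD_CONST → push 6. Stack: [1, 6]
BINARY_OP & → 1 & 6 = 0. Stack: [0]
LOAD_FAST a → push -4. Stack: [0, -4]
BINARY_OP & → 0 & -4 = 0. Stack: [0]
STORE_FAST w → w=0. Stack: []
LOAD_FAST s → push 1. Stack: [1]
LOAD_CONST → push 3. Stack: [1, 3]
BINARY_OP - → 1 - 3 = -2. Stack: [-2]
STORE_FAST y → y=-2. Stack: []
LOAD_FAST_LOAD_FAST x,p → push 4,-1. Stack: [4, -1]
BINARY_OP * → 4 * -1 = -4. Stack: [-4]
LOAD_FAST a → push -4. Stack: [-4, -4]
LOAD_CONST → push 1. Stack: [-4, -4, 1]
BINARY_OP * → -4 * 1 = -4. Stack: [-4, -4]
BINARY_OP | → -4 | -4 = -4. Stack: [-4]
STORE_FAST s → s=-4. Stack: []
LOAD_CONST → push 7. Stack: [7]
LOAD_FAST y → push -2. Stack: [7, -2]
BINARY_OP * → 7 * -2 = -14. Stack: [-14]
LOAD_FAST p → push -1. Stack: [-14, -1]
BINARY_OP * → -14 * -1 = 14. Stack: [14]
STORE_FAST y → y=14. Stack: []
LOAD_FAST y → push 14. Stack: [14]
RETURN_VALUE → return 14.

14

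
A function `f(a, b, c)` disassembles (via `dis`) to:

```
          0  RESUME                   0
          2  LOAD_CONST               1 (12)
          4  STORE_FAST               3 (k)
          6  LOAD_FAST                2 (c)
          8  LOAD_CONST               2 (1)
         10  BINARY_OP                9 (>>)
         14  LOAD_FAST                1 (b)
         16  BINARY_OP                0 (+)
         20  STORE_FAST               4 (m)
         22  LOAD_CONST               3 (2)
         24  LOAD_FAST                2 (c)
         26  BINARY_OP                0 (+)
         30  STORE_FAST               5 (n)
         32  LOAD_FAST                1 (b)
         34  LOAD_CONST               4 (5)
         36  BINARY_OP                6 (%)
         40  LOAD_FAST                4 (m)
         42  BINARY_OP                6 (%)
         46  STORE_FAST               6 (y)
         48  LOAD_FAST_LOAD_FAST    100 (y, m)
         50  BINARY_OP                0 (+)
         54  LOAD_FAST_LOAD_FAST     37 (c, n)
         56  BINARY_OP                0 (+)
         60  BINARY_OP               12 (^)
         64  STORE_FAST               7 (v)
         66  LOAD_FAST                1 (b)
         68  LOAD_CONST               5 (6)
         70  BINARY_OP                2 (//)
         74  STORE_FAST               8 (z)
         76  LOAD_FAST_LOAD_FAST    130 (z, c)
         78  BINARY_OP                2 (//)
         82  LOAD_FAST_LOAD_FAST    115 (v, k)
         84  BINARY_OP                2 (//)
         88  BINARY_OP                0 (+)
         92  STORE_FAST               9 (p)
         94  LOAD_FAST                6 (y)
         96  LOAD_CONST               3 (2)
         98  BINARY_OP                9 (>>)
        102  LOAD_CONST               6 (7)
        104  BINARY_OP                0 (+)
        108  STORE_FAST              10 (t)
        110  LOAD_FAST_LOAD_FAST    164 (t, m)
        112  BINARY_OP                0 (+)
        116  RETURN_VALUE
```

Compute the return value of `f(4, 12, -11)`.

13

LOAD_CONST → push 12. Stack: [12]
STORE_FAST k → k=12. Stack: []
LOAD_FAST c → push -11. Stack: [-11]
LOAD_CONST → push 1. Stack: [-11, 1]
BINARY_OP >> → -11 >> 1 = -6. Stack: [-6]
LOAD_FAST b → push 12. Stack: [-6, 12]
BINARY_OP + → -6 + 12 = 6. Stack: [6]
STORE_FAST m → m=6. Stack: []
LOAD_CONST → push 2. Stack: [2]
LOAD_FAST c → push -11. Stack: [2, -11]
BINARY_OP + → 2 + -11 = -9. Stack: [-9]
STORE_FAST n → n=-9. Stack: []
LOAD_FAST b → push 12. Stack: [12]
LOAD_CONST → push 5. Stack: [12, 5]
BINARY_OP % → 12 % 5 = 2. Stack: [2]
LOAD_FAST m → push 6. Stack: [2, 6]
BINARY_OP % → 2 % 6 = 2. Stack: [2]
STORE_FAST y → y=2. Stack: []
LOAD_FAST_LOAD_FAST y,m → push 2,6. Stack: [2, 6]
BINARY_OP + → 2 + 6 = 8. Stack: [8]
LOAD_FAST_LOAD_FAST c,n → push -11,-9. Stack: [8, -11, -9]
BINARY_OP + → -11 + -9 = -20. Stack: [8, -20]
BINARY_OP ^ → 8 ^ -20 = -28. Stack: [-28]
STORE_FAST v → v=-28. Stack: []
LOAD_FAST b → push 12. Stack: [12]
LOAD_CONST → push 6. Stack: [12, 6]
BINARY_OP // → 12 // 6 = 2. Stack: [2]
STORE_FAST z → z=2. Stack: []
LOAD_FAST_LOAD_FAST z,c → push 2,-11. Stack: [2, -11]
BINARY_OP // → 2 // -11 = -1. Stack: [-1]
LOAD_FAST_LOAD_FAST v,k → push -28,12. Stack: [-1, -28, 12]
BINARY_OP // → -28 // 12 = -3. Stack: [-1, -3]
BINARY_OP + → -1 + -3 = -4. Stack: [-4]
STORE_FAST p → p=-4. Stack: []
LOAD_FAST y → push 2. Stack: [2]
LOAD_CONST → push 2. Stack: [2, 2]
BINARY_OP >> → 2 >> 2 = 0. Stack: [0]
LOAD_CONST → push 7. Stack: [0, 7]
BINARY_OP + → 0 + 7 = 7. Stack: [7]
STORE_FAST t → t=7. Stack: []
LOAD_FAST_LOAD_FAST t,m → push 7,6. Stack: [7, 6]
BINARY_OP + → 7 + 6 = 13. Stack: [13]
RETURN_VALUE → return 13.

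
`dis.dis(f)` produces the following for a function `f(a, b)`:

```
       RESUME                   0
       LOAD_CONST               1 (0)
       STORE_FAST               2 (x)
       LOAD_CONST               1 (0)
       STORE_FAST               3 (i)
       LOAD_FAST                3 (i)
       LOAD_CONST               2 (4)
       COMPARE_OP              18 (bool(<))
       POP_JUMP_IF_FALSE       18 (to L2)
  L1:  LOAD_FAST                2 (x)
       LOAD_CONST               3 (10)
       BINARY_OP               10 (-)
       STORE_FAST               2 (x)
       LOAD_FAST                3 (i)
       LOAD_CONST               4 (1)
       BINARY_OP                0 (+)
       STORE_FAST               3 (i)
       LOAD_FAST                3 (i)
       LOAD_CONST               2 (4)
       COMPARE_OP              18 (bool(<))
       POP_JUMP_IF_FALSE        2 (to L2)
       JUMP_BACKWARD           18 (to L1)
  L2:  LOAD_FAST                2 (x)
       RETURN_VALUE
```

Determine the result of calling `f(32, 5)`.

LOAD_CONST → push 0. Stack: [0]
STORE_FAST x → x=0. Stack: []
LOAD_CONST → push 0. Stack: [0]
STORE_FAST i → i=0. Stack: []
LOAD_FAST i → push 0. Stack: [0]
LOAD_CONST → push 4. Stack: [0, 4]
COMPARE_OP bool(<) → 0 vs 4 = True. Stack: [True]
POP_JUMP_IF_FALSE → pop True; no jump. Stack: []
LOAD_FAST x → push 0. Stack: [0]
LOAD_CONST → push 10. Stack: [0, 10]
BINARY_OP - → 0 - 10 = -10. Stack: [-10]
STORE_FAST x → x=-10. Stack: []
LOAD_FAST i → push 0. Stack: [0]
LOAD_CONST → push 1. Stack: [0, 1]
BINARY_OP + → 0 + 1 = 1. Stack: [1]
STORE_FAST i → i=1. Stack: []
LOAD_FAST i → push 1. Stack: [1]
LOAD_CONST → push 4. Stack: [1, 4]
COMPARE_OP bool(<) → 1 vs 4 = True. Stack: [True]
POP_JUMP_IF_FALSE → pop True; no jump. Stack: []
LOAD_FAST x → push -10. Stack: [-10]
LOAD_CONST → push 10. Stack: [-10, 10]
BINARY_OP - → -10 - 10 = -20. Stack: [-20]
STORE_FAST x → x=-20. Stack: []
LOAD_FAST i → push 1. Stack: [1]
LOAD_CONST → push 1. Stack: [1, 1]
BINARY_OP + → 1 + 1 = 2. Stack: [2]
STORE_FAST i → i=2. Stack: []
LOAD_FAST i → push 2. Stack: [2]
LOAD_CONST → push 4. Stack: [2, 4]
COMPARE_OP bool(<) → 2 vs 4 = True. Stack: [True]
POP_JUMP_IF_FALSE → pop True; no jump. Stack: []
LOAD_FAST x → push -20. Stack: [-20]
LOAD_CONST → push 10. Stack: [-20, 10]
BINARY_OP - → -20 - 10 = -30. Stack: [-30]
STORE_FAST x → x=-30. Stack: []
LOAD_FAST i → push 2. Stack: [2]
LOAD_CONST → push 1. Stack: [2, 1]
BINARY_OP + → 2 + 1 = 3. Stack: [3]
STORE_FAST i → i=3. Stack: []
LOAD_FAST i → push 3. Stack: [3]
LOAD_CONST → push 4. Stack: [3, 4]
COMPARE_OP bool(<) → 3 vs 4 = True. Stack: [True]
POP_JUMP_IF_FALSE → pop True; no jump. Stack: []
LOAD_FAST x → push -30. Stack: [-30]
LOAD_CONST → push 10. Stack: [-30, 10]
BINARY_OP - → -30 - 10 = -40. Stack: [-40]
STORE_FAST x → x=-40. Stack: []
LOAD_FAST i → push 3. Stack: [3]
LOAD_CONST → push 1. Stack: [3, 1]
BINARY_OP + → 3 + 1 = 4. Stack: [4]
STORE_FAST i → i=4. Stack: []
LOAD_FAST i → push 4. Stack: [4]
LOAD_CONST → push 4. Stack: [4, 4]
COMPARE_OP bool(<) → 4 vs 4 = False. Stack: [False]
POP_JUMP_IF_FALSE → pop False; jump. Stack: []
LOAD_FAST x → push -40. Stack: [-40]
RETURN_VALUE → return -40.

-40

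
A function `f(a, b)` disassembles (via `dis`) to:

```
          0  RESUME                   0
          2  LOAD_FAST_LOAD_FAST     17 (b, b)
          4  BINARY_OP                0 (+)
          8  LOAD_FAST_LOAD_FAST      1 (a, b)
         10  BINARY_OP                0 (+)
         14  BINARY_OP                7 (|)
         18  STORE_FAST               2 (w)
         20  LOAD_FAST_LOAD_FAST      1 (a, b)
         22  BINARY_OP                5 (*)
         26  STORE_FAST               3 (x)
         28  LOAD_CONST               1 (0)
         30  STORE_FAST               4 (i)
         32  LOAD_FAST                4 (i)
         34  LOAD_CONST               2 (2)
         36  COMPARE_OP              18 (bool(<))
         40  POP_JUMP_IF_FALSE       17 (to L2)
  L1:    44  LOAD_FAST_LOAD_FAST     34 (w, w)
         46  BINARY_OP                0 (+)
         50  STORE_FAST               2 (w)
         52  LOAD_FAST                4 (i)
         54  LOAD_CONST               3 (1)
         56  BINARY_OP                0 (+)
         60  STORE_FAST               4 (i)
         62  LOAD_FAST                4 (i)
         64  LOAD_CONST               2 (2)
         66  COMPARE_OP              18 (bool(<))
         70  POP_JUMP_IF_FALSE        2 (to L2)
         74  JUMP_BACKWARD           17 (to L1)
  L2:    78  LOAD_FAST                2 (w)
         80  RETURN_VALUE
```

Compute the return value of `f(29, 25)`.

LOAD_FAST_LOAD_FAST b,b → push 25,25. Stack: [25, 25]
BINARY_OP + → 25 + 25 = 50. Stack: [50]
LOAD_FAST_LOAD_FAST a,b → push 29,25. Stack: [50, 29, 25]
BINARY_OP + → 29 + 25 = 54. Stack: [50, 54]
BINARY_OP | → 50 | 54 = 54. Stack: [54]
STORE_FAST w → w=54. Stack: []
LOAD_FAST_LOAD_FAST a,b → push 29,25. Stack: [29, 25]
BINARY_OP * → 29 * 25 = 725. Stack: [725]
STORE_FAST x → x=725. Stack: []
LOAD_CONST → push 0. Stack: [0]
STORE_FAST i → i=0. Stack: []
LOAD_FAST i → push 0. Stack: [0]
LOAD_CONST → push 2. Stack: [0, 2]
COMPARE_OP bool(<) → 0 vs 2 = True. Stack: [True]
POP_JUMP_IF_FALSE → pop True; no jump. Stack: []
LOAD_FAST_LOAD_FAST w,w → push 54,54. Stack: [54, 54]
BINARY_OP + → 54 + 54 = 108. Stack: [108]
STORE_FAST w → w=108. Stack: []
LOAD_FAST i → push 0. Stack: [0]
LOAD_CONST → push 1. Stack: [0, 1]
BINARY_OP + → 0 + 1 = 1. Stack: [1]
STORE_FAST i → i=1. Stack: []
LOAD_FAST i → push 1. Stack: [1]
LOAD_CONST → push 2. Stack: [1, 2]
COMPARE_OP bool(<) → 1 vs 2 = True. Stack: [True]
POP_JUMP_IF_FALSE → pop True; no jump. Stack: []
LOAD_FAST_LOAD_FAST w,w → push 108,108. Stack: [108, 108]
BINARY_OP + → 108 + 108 = 216. Stack: [216]
STORE_FAST w → w=216. Stack: []
LOAD_FAST i → push 1. Stack: [1]
LOAD_CONST → push 1. Stack: [1, 1]
BINARY_OP + → 1 + 1 = 2. Stack: [2]
STORE_FAST i → i=2. Stack: []
LOAD_FAST i → push 2. Stack: [2]
LOAD_CONST → push 2. Stack: [2, 2]
COMPARE_OP bool(<) → 2 vs 2 = False. Stack: [False]
POP_JUMP_IF_FALSE → pop False; jump. Stack: []
LOAD_FAST w → push 216. Stack: [216]
RETURN_VALUE → return 216.

216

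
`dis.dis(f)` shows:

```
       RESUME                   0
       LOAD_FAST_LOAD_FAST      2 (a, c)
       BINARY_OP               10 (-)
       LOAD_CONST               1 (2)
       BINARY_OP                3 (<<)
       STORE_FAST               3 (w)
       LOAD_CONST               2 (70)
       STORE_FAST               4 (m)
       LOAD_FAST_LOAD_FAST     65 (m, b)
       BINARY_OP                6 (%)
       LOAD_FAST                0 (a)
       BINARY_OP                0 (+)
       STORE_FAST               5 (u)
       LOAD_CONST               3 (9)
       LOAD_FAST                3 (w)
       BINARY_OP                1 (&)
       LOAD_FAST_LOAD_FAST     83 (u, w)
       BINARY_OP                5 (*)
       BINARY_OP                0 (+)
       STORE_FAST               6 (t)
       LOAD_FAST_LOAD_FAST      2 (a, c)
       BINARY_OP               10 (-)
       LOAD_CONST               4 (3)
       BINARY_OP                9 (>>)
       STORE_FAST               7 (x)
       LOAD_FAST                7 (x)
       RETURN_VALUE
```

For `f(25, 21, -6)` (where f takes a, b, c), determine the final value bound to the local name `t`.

3976

LOAD_FAST_LOAD_FAST a,c → push 25,-6. Stack: [25, -6]
BINARY_OP - → 25 - -6 = 31. Stack: [31]
LOAD_CONST → push 2. Stack: [31, 2]
BINARY_OP << → 31 << 2 = 124. Stack: [124]
STORE_FAST w → w=124. Stack: []
LOAD_CONST → push 70. Stack: [70]
STORE_FAST m → m=70. Stack: []
LOAD_FAST_LOAD_FAST m,b → push 70,21. Stack: [70, 21]
BINARY_OP % → 70 % 21 = 7. Stack: [7]
LOAD_FAST a → push 25. Stack: [7, 25]
BINARY_OP + → 7 + 25 = 32. Stack: [32]
STORE_FAST u → u=32. Stack: []
LOAD_CONST → push 9. Stack: [9]
LOAD_FAST w → push 124. Stack: [9, 124]
BINARY_OP & → 9 & 124 = 8. Stack: [8]
LOAD_FAST_LOAD_FAST u,w → push 32,124. Stack: [8, 32, 124]
BINARY_OP * → 32 * 124 = 3968. Stack: [8, 3968]
BINARY_OP + → 8 + 3968 = 3976. Stack: [3976]
STORE_FAST t → t=3976. Stack: []
LOAD_FAST_LOAD_FAST a,c → push 25,-6. Stack: [25, -6]
BINARY_OP - → 25 - -6 = 31. Stack: [31]
LOAD_CONST → push 3. Stack: [31, 3]
BINARY_OP >> → 31 >> 3 = 3. Stack: [3]
STORE_FAST x → x=3. Stack: []
LOAD_FAST x → push 3. Stack: [3]
RETURN_VALUE → return 3.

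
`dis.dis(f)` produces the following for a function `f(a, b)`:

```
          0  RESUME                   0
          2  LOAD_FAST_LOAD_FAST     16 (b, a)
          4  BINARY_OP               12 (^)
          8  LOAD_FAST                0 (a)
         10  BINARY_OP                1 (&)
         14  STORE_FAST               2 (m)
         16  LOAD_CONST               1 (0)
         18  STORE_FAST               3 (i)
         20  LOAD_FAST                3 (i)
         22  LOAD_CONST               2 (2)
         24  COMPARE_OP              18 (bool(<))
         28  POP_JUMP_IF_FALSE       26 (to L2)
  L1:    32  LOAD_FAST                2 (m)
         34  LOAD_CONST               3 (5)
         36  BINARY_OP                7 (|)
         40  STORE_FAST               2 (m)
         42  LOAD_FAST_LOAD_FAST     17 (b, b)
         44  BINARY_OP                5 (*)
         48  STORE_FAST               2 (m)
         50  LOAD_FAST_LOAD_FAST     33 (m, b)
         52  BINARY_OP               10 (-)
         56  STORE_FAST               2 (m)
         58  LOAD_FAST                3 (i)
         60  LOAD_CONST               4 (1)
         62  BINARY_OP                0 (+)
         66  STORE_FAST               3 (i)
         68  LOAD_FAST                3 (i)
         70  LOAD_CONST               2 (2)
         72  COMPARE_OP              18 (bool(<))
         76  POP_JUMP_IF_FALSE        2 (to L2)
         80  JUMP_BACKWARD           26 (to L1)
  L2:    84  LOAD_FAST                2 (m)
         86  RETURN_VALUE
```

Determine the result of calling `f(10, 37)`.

LOAD_FAST_LOAD_FAST b,a → push 37,10. Stack: [37, 10]
BINARY_OP ^ → 37 ^ 10 = 47. Stack: [47]
LOAD_FAST a → push 10. Stack: [47, 10]
BINARY_OP & → 47 & 10 = 10. Stack: [10]
STORE_FAST m → m=10. Stack: []
LOAD_CONST → push 0. Stack: [0]
STORE_FAST i → i=0. Stack: []
LOAD_FAST i → push 0. Stack: [0]
LOAD_CONST → push 2. Stack: [0, 2]
COMPARE_OP bool(<) → 0 vs 2 = True. Stack: [True]
POP_JUMP_IF_FALSE → pop True; no jump. Stack: []
LOAD_FAST m → push 10. Stack: [10]
LOAD_CONST → push 5. Stack: [10, 5]
BINARY_OP | → 10 | 5 = 15. Stack: [15]
STORE_FAST m → m=15. Stack: []
LOAD_FAST_LOAD_FAST b,b → push 37,37. Stack: [37, 37]
BINARY_OP * → 37 * 37 = 1369. Stack: [1369]
STORE_FAST m → m=1369. Stack: []
LOAD_FAST_LOAD_FAST m,b → push 1369,37. Stack: [1369, 37]
BINARY_OP - → 1369 - 37 = 1332. Stack: [1332]
STORE_FAST m → m=1332. Stack: []
LOAD_FAST i → push 0. Stack: [0]
LOAD_CONST → push 1. Stack: [0, 1]
BINARY_OP + → 0 + 1 = 1. Stack: [1]
STORE_FAST i → i=1. Stack: []
LOAD_FAST i → push 1. Stack: [1]
LOAD_CONST → push 2. Stack: [1, 2]
COMPARE_OP bool(<) → 1 vs 2 = True. Stack: [True]
POP_JUMP_IF_FALSE → pop True; no jump. Stack: []
LOAD_FAST m → push 1332. Stack: [1332]
LOAD_CONST → push 5. Stack: [1332, 5]
BINARY_OP | → 1332 | 5 = 1333. Stack: [1333]
STORE_FAST m → m=1333. Stack: []
LOAD_FAST_LOAD_FAST b,b → push 37,37. Stack: [37, 37]
BINARY_OP * → 37 * 37 = 1369. Stack: [1369]
STORE_FAST m → m=1369. Stack: []
LOAD_FAST_LOAD_FAST m,b → push 1369,37. Stack: [1369, 37]
BINARY_OP - → 1369 - 37 = 1332. Stack: [1332]
STORE_FAST m → m=1332. Stack: []
LOAD_FAST i → push 1. Stack: [1]
LOAD_CONST → push 1. Stack: [1, 1]
BINARY_OP + → 1 + 1 = 2. Stack: [2]
STORE_FAST i → i=2. Stack: []
LOAD_FAST i → push 2. Stack: [2]
LOAD_CONST → push 2. Stack: [2, 2]
COMPARE_OP bool(<) → 2 vs 2 = False. Stack: [False]
POP_JUMP_IF_FALSE → pop False; jump. Stack: []
LOAD_FAST m → push 1332. Stack: [1332]
RETURN_VALUE → return 1332.

1332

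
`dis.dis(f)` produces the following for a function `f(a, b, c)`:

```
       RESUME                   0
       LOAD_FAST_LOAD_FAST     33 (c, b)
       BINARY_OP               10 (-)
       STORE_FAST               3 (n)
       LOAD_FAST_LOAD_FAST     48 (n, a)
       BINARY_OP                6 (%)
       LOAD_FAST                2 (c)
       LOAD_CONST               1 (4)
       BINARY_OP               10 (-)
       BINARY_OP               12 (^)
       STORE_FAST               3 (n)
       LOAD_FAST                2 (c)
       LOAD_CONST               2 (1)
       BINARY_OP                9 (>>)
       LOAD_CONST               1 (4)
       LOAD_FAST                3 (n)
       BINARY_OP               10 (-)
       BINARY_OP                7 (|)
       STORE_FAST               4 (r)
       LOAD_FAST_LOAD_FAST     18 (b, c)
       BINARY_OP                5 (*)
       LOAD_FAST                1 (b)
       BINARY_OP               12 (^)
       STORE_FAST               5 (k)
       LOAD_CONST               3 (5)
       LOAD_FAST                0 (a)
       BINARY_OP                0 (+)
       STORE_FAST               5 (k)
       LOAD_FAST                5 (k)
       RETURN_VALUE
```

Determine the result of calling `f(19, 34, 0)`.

LOAD_FAST_LOAD_FAST c,b → push 0,34. Stack: [0, 34]
BINARY_OP - → 0 - 34 = -34. Stack: [-34]
STORE_FAST n → n=-34. Stack: []
LOAD_FAST_LOAD_FAST n,a → push -34,19. Stack: [-34, 19]
BINARY_OP % → -34 % 19 = 4. Stack: [4]
LOAD_FAST c → push 0. Stack: [4, 0]
LOAD_CONST → push 4. Stack: [4, 0, 4]
BINARY_OP - → 0 - 4 = -4. Stack: [4, -4]
BINARY_OP ^ → 4 ^ -4 = -8. Stack: [-8]
STORE_FAST n → n=-8. Stack: []
LOAD_FAST c → push 0. Stack: [0]
LOAD_CONST → push 1. Stack: [0, 1]
BINARY_OP >> → 0 >> 1 = 0. Stack: [0]
LOAD_CONST → push 4. Stack: [0, 4]
LOAD_FAST n → push -8. Stack: [0, 4, -8]
BINARY_OP - → 4 - -8 = 12. Stack: [0, 12]
BINARY_OP | → 0 | 12 = 12. Stack: [12]
STORE_FAST r → r=12. Stack: []
LOAD_FAST_LOAD_FAST b,c → push 34,0. Stack: [34, 0]
BINARY_OP * → 34 * 0 = 0. Stack: [0]
LOAD_FAST b → push 34. Stack: [0, 34]
BINARY_OP ^ → 0 ^ 34 = 34. Stack: [34]
STORE_FAST k → k=34. Stack: []
LOAD_CONST → push 5. Stack: [5]
LOAD_FAST a → push 19. Stack: [5, 19]
BINARY_OP + → 5 + 19 = 24. Stack: [24]
STORE_FAST k → k=24. Stack: []
LOAD_FAST k → push 24. Stack: [24]
RETURN_VALUE → return 24.

24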